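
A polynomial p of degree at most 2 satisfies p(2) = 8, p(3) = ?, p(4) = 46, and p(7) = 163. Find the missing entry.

The 3 known points determine the degree-2 polynomial uniquely.
Write p(s) = as^2 + bs + c. Substituting each data point gives a linear system:
  4a + 2b + c = 8
  16a + 4b + c = 46
  49a + 7b + c = 163
Solving the system yields a = 4, b = -5, c = 2.
So p(s) = 4s^2 - 5s + 2.
Then p(3) = 23.

23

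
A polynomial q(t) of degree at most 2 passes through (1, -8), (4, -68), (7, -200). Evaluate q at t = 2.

-20

Using the Lagrange interpolation formula with nodes 1, 4, 7:
  L_0(t) = (t - 4)(t - 7) / 18
  L_1(t) = (t - 1)(t - 7) / -9
  L_2(t) = (t - 1)(t - 4) / 18
Then q(t) = -8·L_0(t) - 68·L_1(t) - 200·L_2(t).
Expanding and collecting terms gives q(t) = -4t² - 4.
Evaluating at t = 2: q(2) = -20.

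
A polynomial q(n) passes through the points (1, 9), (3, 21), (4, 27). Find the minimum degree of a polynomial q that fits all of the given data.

Divided differences on the nodes 1, 3, 4:
  order 0: 9  21  27
  order 1: 6  6
  order 2: 0
The order-1 divided differences are all 6 (nonzero) and every higher order vanishes, so the data lies on a polynomial of degree exactly 1.

1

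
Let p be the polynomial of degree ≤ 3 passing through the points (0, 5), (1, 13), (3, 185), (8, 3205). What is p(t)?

p(t) = 6t^3 + 2t^2 + 5

Write p(t) = at^3 + bt^2 + ct + d. Substituting each data point gives a linear system:
  d = 5
  a + b + c + d = 13
  27a + 9b + 3c + d = 185
  512a + 64b + 8c + d = 3205
Solving the system yields a = 6, b = 2, c = 0, d = 5.
So p(t) = 6t^3 + 2t^2 + 5.
Check: p(8) = 3205. ✓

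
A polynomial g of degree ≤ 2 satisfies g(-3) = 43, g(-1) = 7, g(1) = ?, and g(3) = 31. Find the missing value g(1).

3

On equispaced nodes a degree-2 polynomial has vanishing third forward difference, so
  - g(-3) + 3·g(-1) - 3·g(1) + g(3) = 0.
Substituting the known values and solving for g(1):
  -3·g(1) = -9
  g(1) = 3.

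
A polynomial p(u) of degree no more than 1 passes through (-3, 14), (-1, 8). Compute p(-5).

20

Using the Lagrange interpolation formula with nodes -3, -1:
  L_0(u) = (u + 1) / -2
  L_1(u) = (u + 3) / 2
Then p(u) = 14·L_0(u) + 8·L_1(u).
Expanding and collecting terms gives p(u) = -3u + 5.
Evaluating at u = -5: p(-5) = 20.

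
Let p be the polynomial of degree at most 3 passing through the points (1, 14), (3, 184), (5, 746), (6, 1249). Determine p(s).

Using the Lagrange interpolation formula with nodes 1, 3, 5, 6:
  L_0(s) = (s - 3)(s - 5)(s - 6) / -40
  L_1(s) = (s - 1)(s - 5)(s - 6) / 12
  L_2(s) = (s - 1)(s - 3)(s - 6) / -8
  L_3(s) = (s - 1)(s - 3)(s - 5) / 15
Then p(s) = 14·L_0(s) + 184·L_1(s) + 746·L_2(s) + 1249·L_3(s).
Expanding and collecting terms gives p(s) = 5s^3 + 4s^2 + 4s + 1.
Check: p(6) = 1249. ✓

p(s) = 5s^3 + 4s^2 + 4s + 1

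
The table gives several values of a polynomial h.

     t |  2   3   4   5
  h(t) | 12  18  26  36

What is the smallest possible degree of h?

2

Forward differences of the values at t = 2, 3, 4, 5:
  h  : 12  18  26  36
  Δ  : 6  8  10
  Δ^2: 2  2
  Δ^3: 0
The second differences are constant (2) and nonzero, while all higher differences vanish, so the minimal degree is 2.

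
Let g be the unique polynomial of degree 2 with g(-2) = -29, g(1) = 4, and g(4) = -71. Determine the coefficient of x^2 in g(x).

-6

Write g(x) = ax^2 + bx + c. Substituting each data point gives a linear system:
  4a - 2b + c = -29
  a + b + c = 4
  16a + 4b + c = -71
Solving the system yields a = -6, b = 5, c = 5.
So g(x) = -6x^2 + 5x + 5.
The leading coefficient is -6.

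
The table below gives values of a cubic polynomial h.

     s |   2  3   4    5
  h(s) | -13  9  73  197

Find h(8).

Write h(s) = as^3 + bs^2 + cs + d. Substituting each data point gives a linear system:
  8a + 4b + 2c + d = -13
  27a + 9b + 3c + d = 9
  64a + 16b + 4c + d = 73
  125a + 25b + 5c + d = 197
Solving the system yields a = 3, b = -6, c = -5, d = -3.
So h(s) = 3s³ - 6s² - 5s - 3.
Then h(8) = 1109.

1109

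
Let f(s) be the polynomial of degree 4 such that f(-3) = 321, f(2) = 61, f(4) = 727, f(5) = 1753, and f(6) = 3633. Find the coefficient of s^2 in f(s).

4

Write f(s) = as^4 + bs^3 + cs^2 + ds + e. Substituting each data point gives a linear system:
  81a - 27b + 9c - 3d + e = 321
  16a + 8b + 4c + 2d + e = 61
  256a + 64b + 16c + 4d + e = 727
  625a + 125b + 25c + 5d + e = 1753
  1296a + 216b + 36c + 6d + e = 3633
Solving the system yields a = 3, b = -2, c = 4, d = 5, e = 3.
So f(s) = 3s⁴ - 2s³ + 4s² + 5s + 3.
The coefficient of s^2 is 4.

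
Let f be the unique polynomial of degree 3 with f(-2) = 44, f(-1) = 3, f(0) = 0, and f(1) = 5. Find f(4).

Forward differences of the values at t = -2, -1, 0, 1:
  f  : 44  3  0  5
  Δ  : -41  -3  5
  Δ^2: 38  8
  Δ^3: -30
The third differences are constant, confirming degree 3.
Interpolating (Newton forward form) and evaluating at t = 4 gives f(4) = -232.

-232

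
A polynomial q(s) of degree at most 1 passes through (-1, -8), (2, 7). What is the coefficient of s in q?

5

Write q(s) = as + b. Substituting each data point gives a linear system:
  -a + b = -8
  2a + b = 7
Solving the system yields a = 5, b = -3.
So q(s) = 5s - 3.
The leading coefficient is 5.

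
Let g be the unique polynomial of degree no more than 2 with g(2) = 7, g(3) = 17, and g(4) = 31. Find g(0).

Write g(x) = ax^2 + bx + c. Substituting each data point gives a linear system:
  4a + 2b + c = 7
  9a + 3b + c = 17
  16a + 4b + c = 31
Solving the system yields a = 2, b = 0, c = -1.
So g(x) = 2x^2 - 1.
Then g(0) = -1.

-1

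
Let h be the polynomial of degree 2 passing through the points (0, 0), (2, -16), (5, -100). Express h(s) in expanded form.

Write h(s) = as^2 + bs + c. Substituting each data point gives a linear system:
  c = 0
  4a + 2b + c = -16
  25a + 5b + c = -100
Solving the system yields a = -4, b = 0, c = 0.
So h(s) = -4s².
Check: h(0) = 0. ✓

h(s) = -4s^2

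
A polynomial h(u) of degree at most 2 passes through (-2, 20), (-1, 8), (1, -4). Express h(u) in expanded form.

Using the Lagrange interpolation formula with nodes -2, -1, 1:
  L_0(u) = (u + 1)(u - 1) / 3
  L_1(u) = (u + 2)(u - 1) / -2
  L_2(u) = (u + 2)(u + 1) / 6
Then h(u) = 20·L_0(u) + 8·L_1(u) - 4·L_2(u).
Expanding and collecting terms gives h(u) = 2u^2 - 6u.
Check: h(-1) = 8. ✓

h(u) = 2u^2 - 6u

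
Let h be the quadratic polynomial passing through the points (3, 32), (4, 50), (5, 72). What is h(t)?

h(t) = 2t^2 + 4t + 2

Write h(t) = at^2 + bt + c. Substituting each data point gives a linear system:
  9a + 3b + c = 32
  16a + 4b + c = 50
  25a + 5b + c = 72
Solving the system yields a = 2, b = 4, c = 2.
So h(t) = 2t² + 4t + 2.
Check: h(5) = 72. ✓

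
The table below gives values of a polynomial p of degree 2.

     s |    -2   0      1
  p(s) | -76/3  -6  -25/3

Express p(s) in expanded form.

p(s) = -4s^2 + (5/3)s - 6

Using the Lagrange interpolation formula with nodes -2, 0, 1:
  L_0(s) = s(s - 1) / 6
  L_1(s) = (s + 2)(s - 1) / -2
  L_2(s) = (s + 2)s / 3
Then p(s) = -76/3·L_0(s) - 6·L_1(s) - 25/3·L_2(s).
Expanding and collecting terms gives p(s) = -4s² + (5/3)s - 6.
Check: p(1) = -25/3. ✓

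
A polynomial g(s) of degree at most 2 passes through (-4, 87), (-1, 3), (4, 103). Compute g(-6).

Write g(s) = as^2 + bs + c. Substituting each data point gives a linear system:
  16a - 4b + c = 87
  a - b + c = 3
  16a + 4b + c = 103
Solving the system yields a = 6, b = 2, c = -1.
So g(s) = 6s² + 2s - 1.
Then g(-6) = 203.

203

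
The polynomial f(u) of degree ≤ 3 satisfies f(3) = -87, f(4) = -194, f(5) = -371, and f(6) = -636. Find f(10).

Forward differences of the values at u = 3, 4, 5, 6:
  f  : -87  -194  -371  -636
  Δ  : -107  -177  -265
  Δ^2: -70  -88
  Δ^3: -18
The third differences are constant, confirming degree 3.
Interpolating (Newton forward form) and evaluating at u = 10 gives f(10) = -2936.

-2936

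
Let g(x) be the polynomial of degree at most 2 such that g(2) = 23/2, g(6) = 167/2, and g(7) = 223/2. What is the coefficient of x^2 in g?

2

Write g(x) = ax^2 + bx + c. Substituting each data point gives a linear system:
  4a + 2b + c = 23/2
  36a + 6b + c = 167/2
  49a + 7b + c = 223/2
Solving the system yields a = 2, b = 2, c = -1/2.
So g(x) = 2x^2 + 2x - 1/2.
The leading coefficient is 2.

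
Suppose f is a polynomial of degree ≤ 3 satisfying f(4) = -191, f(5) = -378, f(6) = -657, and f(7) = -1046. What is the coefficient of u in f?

Write f(u) = au^3 + bu^2 + cu + d. Substituting each data point gives a linear system:
  64a + 16b + 4c + d = -191
  125a + 25b + 5c + d = -378
  216a + 36b + 6c + d = -657
  343a + 49b + 7c + d = -1046
Solving the system yields a = -3, b = -1, c = 5, d = -3.
So f(u) = -3u³ - u² + 5u - 3.
The coefficient of u is 5.

5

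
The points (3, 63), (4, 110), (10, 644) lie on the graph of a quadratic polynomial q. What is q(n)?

q(n) = 6n^2 + 5n - 6

Write q(n) = an^2 + bn + c. Substituting each data point gives a linear system:
  9a + 3b + c = 63
  16a + 4b + c = 110
  100a + 10b + c = 644
Solving the system yields a = 6, b = 5, c = -6.
So q(n) = 6n^2 + 5n - 6.
Check: q(3) = 63. ✓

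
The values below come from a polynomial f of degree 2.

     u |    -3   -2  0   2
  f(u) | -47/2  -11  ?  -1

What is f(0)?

2

The 3 known points determine the degree-2 polynomial uniquely.
Write f(u) = au^2 + bu + c. Substituting each data point gives a linear system:
  9a - 3b + c = -47/2
  4a - 2b + c = -11
  4a + 2b + c = -1
Solving the system yields a = -2, b = 5/2, c = 2.
So f(u) = -2u^2 + (5/2)u + 2.
Then f(0) = 2.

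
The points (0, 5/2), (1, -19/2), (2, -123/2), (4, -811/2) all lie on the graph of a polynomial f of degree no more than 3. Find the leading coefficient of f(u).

-5

Write f(u) = au^3 + bu^2 + cu + d. Substituting each data point gives a linear system:
  d = 5/2
  a + b + c + d = -19/2
  8a + 4b + 2c + d = -123/2
  64a + 16b + 4c + d = -811/2
Solving the system yields a = -5, b = -5, c = -2, d = 5/2.
So f(u) = -5u^3 - 5u^2 - 2u + 5/2.
The leading coefficient is -5.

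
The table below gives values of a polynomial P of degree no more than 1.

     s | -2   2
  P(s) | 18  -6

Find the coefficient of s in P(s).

Write P(s) = as + b. Substituting each data point gives a linear system:
  -2a + b = 18
  2a + b = -6
Solving the system yields a = -6, b = 6.
So P(s) = -6s + 6.
The leading coefficient is -6.

-6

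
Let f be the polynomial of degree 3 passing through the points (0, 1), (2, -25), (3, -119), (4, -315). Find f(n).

f(n) = -6n^3 + 3n^2 + 5n + 1

Write f(n) = an^3 + bn^2 + cn + d. Substituting each data point gives a linear system:
  d = 1
  8a + 4b + 2c + d = -25
  27a + 9b + 3c + d = -119
  64a + 16b + 4c + d = -315
Solving the system yields a = -6, b = 3, c = 5, d = 1.
So f(n) = -6n^3 + 3n^2 + 5n + 1.
Check: f(2) = -25. ✓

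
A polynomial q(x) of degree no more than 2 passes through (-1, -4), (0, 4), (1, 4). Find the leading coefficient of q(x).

-4

Write q(x) = ax^2 + bx + c. Substituting each data point gives a linear system:
  a - b + c = -4
  c = 4
  a + b + c = 4
Solving the system yields a = -4, b = 4, c = 4.
So q(x) = -4x^2 + 4x + 4.
The leading coefficient is -4.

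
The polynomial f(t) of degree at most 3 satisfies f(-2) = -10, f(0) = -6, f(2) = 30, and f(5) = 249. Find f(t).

Using the Lagrange interpolation formula with nodes -2, 0, 2, 5:
  L_0(t) = t(t - 2)(t - 5) / -56
  L_1(t) = (t + 2)(t - 2)(t - 5) / 20
  L_2(t) = (t + 2)t(t - 5) / -24
  L_3(t) = (t + 2)t(t - 2) / 105
Then f(t) = -10·L_0(t) - 6·L_1(t) + 30·L_2(t) + 249·L_3(t).
Expanding and collecting terms gives f(t) = t³ + 4t² + 6t - 6.
Check: f(5) = 249. ✓

f(t) = t^3 + 4t^2 + 6t - 6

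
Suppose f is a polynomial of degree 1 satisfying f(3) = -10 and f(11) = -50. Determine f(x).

f(x) = -5x + 5

Write f(x) = ax + b. Substituting each data point gives a linear system:
  3a + b = -10
  11a + b = -50
Solving the system yields a = -5, b = 5.
So f(x) = -5x + 5.
Check: f(3) = -10. ✓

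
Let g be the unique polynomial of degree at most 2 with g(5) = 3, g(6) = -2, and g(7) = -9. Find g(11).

Using the Lagrange interpolation formula with nodes 5, 6, 7:
  L_0(t) = (t - 6)(t - 7) / 2
  L_1(t) = (t - 5)(t - 7) / -1
  L_2(t) = (t - 5)(t - 6) / 2
Then g(t) = 3·L_0(t) - 2·L_1(t) - 9·L_2(t).
Expanding and collecting terms gives g(t) = -t^2 + 6t - 2.
Evaluating at t = 11: g(11) = -57.

-57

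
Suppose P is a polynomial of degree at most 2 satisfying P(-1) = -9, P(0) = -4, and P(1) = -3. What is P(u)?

Using the Lagrange interpolation formula with nodes -1, 0, 1:
  L_0(u) = u(u - 1) / 2
  L_1(u) = (u + 1)(u - 1) / -1
  L_2(u) = (u + 1)u / 2
Then P(u) = -9·L_0(u) - 4·L_1(u) - 3·L_2(u).
Expanding and collecting terms gives P(u) = -2u^2 + 3u - 4.
Check: P(-1) = -9. ✓

P(u) = -2u^2 + 3u - 4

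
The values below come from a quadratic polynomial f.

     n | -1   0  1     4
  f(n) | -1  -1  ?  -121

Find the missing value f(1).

The 3 known points determine the degree-2 polynomial uniquely.
Write f(n) = an^2 + bn + c. Substituting each data point gives a linear system:
  a - b + c = -1
  c = -1
  16a + 4b + c = -121
Solving the system yields a = -6, b = -6, c = -1.
So f(n) = -6n^2 - 6n - 1.
Then f(1) = -13.

-13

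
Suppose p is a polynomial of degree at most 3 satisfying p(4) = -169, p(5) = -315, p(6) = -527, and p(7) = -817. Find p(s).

p(s) = -2s^3 - 3s^2 + 3s - 5

Using the Lagrange interpolation formula with nodes 4, 5, 6, 7:
  L_0(s) = (s - 5)(s - 6)(s - 7) / -6
  L_1(s) = (s - 4)(s - 6)(s - 7) / 2
  L_2(s) = (s - 4)(s - 5)(s - 7) / -2
  L_3(s) = (s - 4)(s - 5)(s - 6) / 6
Then p(s) = -169·L_0(s) - 315·L_1(s) - 527·L_2(s) - 817·L_3(s).
Expanding and collecting terms gives p(s) = -2s³ - 3s² + 3s - 5.
Check: p(4) = -169. ✓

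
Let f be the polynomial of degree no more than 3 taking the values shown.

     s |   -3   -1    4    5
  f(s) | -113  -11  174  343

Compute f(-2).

Using the Lagrange interpolation formula with nodes -3, -1, 4, 5:
  L_0(s) = (s + 1)(s - 4)(s - 5) / -112
  L_1(s) = (s + 3)(s - 4)(s - 5) / 60
  L_2(s) = (s + 3)(s + 1)(s - 5) / -35
  L_3(s) = (s + 3)(s + 1)(s - 4) / 48
Then f(s) = -113·L_0(s) - 11·L_1(s) + 174·L_2(s) + 343·L_3(s).
Expanding and collecting terms gives f(s) = 3s^3 - 2s^2 + 4s - 2.
Evaluating at s = -2: f(-2) = -42.

-42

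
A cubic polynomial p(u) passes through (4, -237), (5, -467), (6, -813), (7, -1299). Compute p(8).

Using the Lagrange interpolation formula with nodes 4, 5, 6, 7:
  L_0(u) = (u - 5)(u - 6)(u - 7) / -6
  L_1(u) = (u - 4)(u - 6)(u - 7) / 2
  L_2(u) = (u - 4)(u - 5)(u - 7) / -2
  L_3(u) = (u - 4)(u - 5)(u - 6) / 6
Then p(u) = -237·L_0(u) - 467·L_1(u) - 813·L_2(u) - 1299·L_3(u).
Expanding and collecting terms gives p(u) = -4u^3 + 2u^2 - 4u + 3.
Evaluating at u = 8: p(8) = -1949.

-1949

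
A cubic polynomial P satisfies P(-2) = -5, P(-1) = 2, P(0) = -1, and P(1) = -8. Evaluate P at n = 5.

44

Forward differences of the values at n = -2, -1, 0, 1:
  P  : -5  2  -1  -8
  Δ  : 7  -3  -7
  Δ^2: -10  -4
  Δ^3: 6
The third differences are constant, confirming degree 3.
Interpolating (Newton forward form) and evaluating at n = 5 gives P(5) = 44.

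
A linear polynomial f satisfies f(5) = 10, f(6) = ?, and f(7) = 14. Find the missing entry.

12

The 2 known points determine the degree-1 polynomial uniquely.
Write f(u) = au + b. Substituting each data point gives a linear system:
  5a + b = 10
  7a + b = 14
Solving the system yields a = 2, b = 0.
So f(u) = 2u.
Then f(6) = 12.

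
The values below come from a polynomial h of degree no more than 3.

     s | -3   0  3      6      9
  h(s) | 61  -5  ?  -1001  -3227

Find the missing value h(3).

On equispaced nodes a degree-3 polynomial has vanishing fourth forward difference, so
  h(-3) - 4·h(0) + 6·h(3) - 4·h(6) + h(9) = 0.
Substituting the known values and solving for h(3):
  6·h(3) = -858
  h(3) = -143.

-143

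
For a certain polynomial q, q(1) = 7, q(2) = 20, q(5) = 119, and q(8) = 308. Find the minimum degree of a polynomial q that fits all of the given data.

Divided differences on the nodes 1, 2, 5, 8:
  order 0: 7  20  119  308
  order 1: 13  33  63
  order 2: 5  5
  order 3: 0
The order-2 divided differences are all 5 (nonzero) and every higher order vanishes, so the data lies on a polynomial of degree exactly 2.

2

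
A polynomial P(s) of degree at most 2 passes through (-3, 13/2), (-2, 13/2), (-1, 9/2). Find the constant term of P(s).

Write P(s) = as^2 + bs + c. Substituting each data point gives a linear system:
  9a - 3b + c = 13/2
  4a - 2b + c = 13/2
  a - b + c = 9/2
Solving the system yields a = -1, b = -5, c = 1/2.
So P(s) = -s² - 5s + 1/2.
The constant term is 1/2.

1/2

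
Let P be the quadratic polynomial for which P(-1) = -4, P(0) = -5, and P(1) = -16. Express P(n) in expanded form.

Write P(n) = an^2 + bn + c. Substituting each data point gives a linear system:
  a - b + c = -4
  c = -5
  a + b + c = -16
Solving the system yields a = -5, b = -6, c = -5.
So P(n) = -5n^2 - 6n - 5.
Check: P(1) = -16. ✓

P(n) = -5n^2 - 6n - 5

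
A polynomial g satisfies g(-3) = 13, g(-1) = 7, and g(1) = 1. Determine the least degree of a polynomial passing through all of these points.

1

Forward differences of the values at x = -3, -1, 1:
  g  : 13  7  1
  Δ  : -6  -6
  Δ^2: 0
The first differences are constant (-6) and nonzero, while all higher differences vanish, so the minimal degree is 1.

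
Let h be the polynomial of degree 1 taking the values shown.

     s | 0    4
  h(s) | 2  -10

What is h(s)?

h(s) = -3s + 2

Write h(s) = as + b. Substituting each data point gives a linear system:
  b = 2
  4a + b = -10
Solving the system yields a = -3, b = 2.
So h(s) = -3s + 2.
Check: h(4) = -10. ✓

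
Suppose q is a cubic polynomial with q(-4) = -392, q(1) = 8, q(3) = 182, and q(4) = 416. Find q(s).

Write q(s) = as^3 + bs^2 + cs + d. Substituting each data point gives a linear system:
  -64a + 16b - 4c + d = -392
  a + b + c + d = 8
  27a + 9b + 3c + d = 182
  64a + 16b + 4c + d = 416
Solving the system yields a = 6, b = 1, c = 5, d = -4.
So q(s) = 6s^3 + s^2 + 5s - 4.
Check: q(4) = 416. ✓

q(s) = 6s^3 + s^2 + 5s - 4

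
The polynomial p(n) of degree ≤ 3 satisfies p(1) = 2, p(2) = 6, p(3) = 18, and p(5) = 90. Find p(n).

Write p(n) = an^3 + bn^2 + cn + d. Substituting each data point gives a linear system:
  a + b + c + d = 2
  8a + 4b + 2c + d = 6
  27a + 9b + 3c + d = 18
  125a + 25b + 5c + d = 90
Solving the system yields a = 1, b = -2, c = 3, d = 0.
So p(n) = n^3 - 2n^2 + 3n.
Check: p(2) = 6. ✓

p(n) = n^3 - 2n^2 + 3n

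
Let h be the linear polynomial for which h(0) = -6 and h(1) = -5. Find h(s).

h(s) = s - 6

Write h(s) = as + b. Substituting each data point gives a linear system:
  b = -6
  a + b = -5
Solving the system yields a = 1, b = -6.
So h(s) = s - 6.
Check: h(0) = -6. ✓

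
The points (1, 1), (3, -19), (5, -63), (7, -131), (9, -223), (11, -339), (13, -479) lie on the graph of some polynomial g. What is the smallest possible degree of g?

Forward differences of the values at n = 1, 3, 5, 7, 9, 11, 13:
  g  : 1  -19  -63  -131  -223  -339  -479
  Δ  : -20  -44  -68  -92  -116  -140
  Δ^2: -24  -24  -24  -24  -24
  Δ^3: 0  0  0  0
  Δ^4: 0  0  0
  Δ^5: 0  0
  Δ^6: 0
The second differences are constant (-24) and nonzero, while all higher differences vanish, so the minimal degree is 2.

2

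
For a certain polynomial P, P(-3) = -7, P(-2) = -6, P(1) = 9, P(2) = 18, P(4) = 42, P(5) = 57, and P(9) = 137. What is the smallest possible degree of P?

Divided differences on the nodes -3, -2, 1, 2, 4, 5, 9:
  order 0: -7  -6  9  18  42  57  137
  order 1: 1  5  9  12  15  20
  order 2: 1  1  1  1  1
  order 3: 0  0  0  0
  order 4: 0  0  0
  order 5: 0  0
  order 6: 0
The order-2 divided differences are all 1 (nonzero) and every higher order vanishes, so the data lies on a polynomial of degree exactly 2.

2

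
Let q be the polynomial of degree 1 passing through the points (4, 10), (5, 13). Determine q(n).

q(n) = 3n - 2

Using the Lagrange interpolation formula with nodes 4, 5:
  L_0(n) = (n - 5) / -1
  L_1(n) = (n - 4) / 1
Then q(n) = 10·L_0(n) + 13·L_1(n).
Expanding and collecting terms gives q(n) = 3n - 2.
Check: q(5) = 13. ✓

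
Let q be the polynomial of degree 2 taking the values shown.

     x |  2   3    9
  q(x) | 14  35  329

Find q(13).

Using the Lagrange interpolation formula with nodes 2, 3, 9:
  L_0(x) = (x - 3)(x - 9) / 7
  L_1(x) = (x - 2)(x - 9) / -6
  L_2(x) = (x - 2)(x - 3) / 42
Then q(x) = 14·L_0(x) + 35·L_1(x) + 329·L_2(x).
Expanding and collecting terms gives q(x) = 4x^2 + x - 4.
Evaluating at x = 13: q(13) = 685.

685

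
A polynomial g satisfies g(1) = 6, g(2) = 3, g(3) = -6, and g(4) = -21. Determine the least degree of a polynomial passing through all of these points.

2

Forward differences of the values at s = 1, 2, 3, 4:
  g  : 6  3  -6  -21
  Δ  : -3  -9  -15
  Δ^2: -6  -6
  Δ^3: 0
The second differences are constant (-6) and nonzero, while all higher differences vanish, so the minimal degree is 2.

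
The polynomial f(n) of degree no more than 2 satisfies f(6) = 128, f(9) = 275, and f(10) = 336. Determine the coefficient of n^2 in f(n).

3

Write f(n) = an^2 + bn + c. Substituting each data point gives a linear system:
  36a + 6b + c = 128
  81a + 9b + c = 275
  100a + 10b + c = 336
Solving the system yields a = 3, b = 4, c = -4.
So f(n) = 3n^2 + 4n - 4.
The leading coefficient is 3.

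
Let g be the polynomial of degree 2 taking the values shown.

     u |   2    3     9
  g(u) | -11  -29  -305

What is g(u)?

g(u) = -4u^2 + 2u + 1

Using the Lagrange interpolation formula with nodes 2, 3, 9:
  L_0(u) = (u - 3)(u - 9) / 7
  L_1(u) = (u - 2)(u - 9) / -6
  L_2(u) = (u - 2)(u - 3) / 42
Then g(u) = -11·L_0(u) - 29·L_1(u) - 305·L_2(u).
Expanding and collecting terms gives g(u) = -4u² + 2u + 1.
Check: g(2) = -11. ✓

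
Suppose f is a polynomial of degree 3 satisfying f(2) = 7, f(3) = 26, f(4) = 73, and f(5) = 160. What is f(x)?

f(x) = 2x^3 - 4x^2 + x + 5

Using the Lagrange interpolation formula with nodes 2, 3, 4, 5:
  L_0(x) = (x - 3)(x - 4)(x - 5) / -6
  L_1(x) = (x - 2)(x - 4)(x - 5) / 2
  L_2(x) = (x - 2)(x - 3)(x - 5) / -2
  L_3(x) = (x - 2)(x - 3)(x - 4) / 6
Then f(x) = 7·L_0(x) + 26·L_1(x) + 73·L_2(x) + 160·L_3(x).
Expanding and collecting terms gives f(x) = 2x^3 - 4x^2 + x + 5.
Check: f(3) = 26. ✓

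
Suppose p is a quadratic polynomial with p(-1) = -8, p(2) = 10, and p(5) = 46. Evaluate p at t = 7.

80

Forward differences of the values at t = -1, 2, 5:
  p  : -8  10  46
  Δ  : 18  36
  Δ^2: 18
The second differences are constant, confirming degree 2.
Interpolating (Newton forward form) and evaluating at t = 7 gives p(7) = 80.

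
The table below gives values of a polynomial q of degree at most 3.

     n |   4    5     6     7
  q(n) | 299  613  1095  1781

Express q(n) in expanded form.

Write q(n) = an^3 + bn^2 + cn + d. Substituting each data point gives a linear system:
  64a + 16b + 4c + d = 299
  125a + 25b + 5c + d = 613
  216a + 36b + 6c + d = 1095
  343a + 49b + 7c + d = 1781
Solving the system yields a = 6, b = -6, c = 2, d = 3.
So q(n) = 6n^3 - 6n^2 + 2n + 3.
Check: q(5) = 613. ✓

q(n) = 6n^3 - 6n^2 + 2n + 3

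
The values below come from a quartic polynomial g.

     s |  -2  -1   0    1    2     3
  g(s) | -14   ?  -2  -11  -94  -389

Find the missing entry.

-1

The 5 known points determine the degree-4 polynomial uniquely.
Write g(s) = as^4 + bs^3 + cs^2 + ds + e. Substituting each data point gives a linear system:
  16a - 8b + 4c - 2d + e = -14
  e = -2
  a + b + c + d + e = -11
  16a + 8b + 4c + 2d + e = -94
  81a + 27b + 9c + 3d + e = -389
Solving the system yields a = -3, b = -5, c = -1, d = 0, e = -2.
So g(s) = -3s⁴ - 5s³ - s² - 2.
Then g(-1) = -1.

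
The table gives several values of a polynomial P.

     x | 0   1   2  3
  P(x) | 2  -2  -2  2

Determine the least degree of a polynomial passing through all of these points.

2

Forward differences of the values at x = 0, 1, 2, 3:
  P  : 2  -2  -2  2
  Δ  : -4  0  4
  Δ^2: 4  4
  Δ^3: 0
The second differences are constant (4) and nonzero, while all higher differences vanish, so the minimal degree is 2.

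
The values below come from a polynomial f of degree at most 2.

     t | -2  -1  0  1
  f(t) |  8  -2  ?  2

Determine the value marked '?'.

The 3 known points determine the degree-2 polynomial uniquely.
Write f(t) = at^2 + bt + c. Substituting each data point gives a linear system:
  4a - 2b + c = 8
  a - b + c = -2
  a + b + c = 2
Solving the system yields a = 4, b = 2, c = -4.
So f(t) = 4t² + 2t - 4.
Then f(0) = -4.

-4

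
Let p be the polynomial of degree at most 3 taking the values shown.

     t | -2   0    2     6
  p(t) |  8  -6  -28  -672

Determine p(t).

Using the Lagrange interpolation formula with nodes -2, 0, 2, 6:
  L_0(t) = t(t - 2)(t - 6) / -64
  L_1(t) = (t + 2)(t - 2)(t - 6) / 24
  L_2(t) = (t + 2)t(t - 6) / -32
  L_3(t) = (t + 2)t(t - 2) / 192
Then p(t) = 8·L_0(t) - 6·L_1(t) - 28·L_2(t) - 672·L_3(t).
Expanding and collecting terms gives p(t) = -3t^3 - t^2 + 3t - 6.
Check: p(0) = -6. ✓

p(t) = -3t^3 - t^2 + 3t - 6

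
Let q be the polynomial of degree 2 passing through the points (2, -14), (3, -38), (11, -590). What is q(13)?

-828

Using the Lagrange interpolation formula with nodes 2, 3, 11:
  L_0(x) = (x - 3)(x - 11) / 9
  L_1(x) = (x - 2)(x - 11) / -8
  L_2(x) = (x - 2)(x - 3) / 72
Then q(x) = -14·L_0(x) - 38·L_1(x) - 590·L_2(x).
Expanding and collecting terms gives q(x) = -5x² + x + 4.
Evaluating at x = 13: q(13) = -828.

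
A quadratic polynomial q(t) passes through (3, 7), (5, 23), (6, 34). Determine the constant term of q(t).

-2

Write q(t) = at^2 + bt + c. Substituting each data point gives a linear system:
  9a + 3b + c = 7
  25a + 5b + c = 23
  36a + 6b + c = 34
Solving the system yields a = 1, b = 0, c = -2.
So q(t) = t^2 - 2.
The constant term is -2.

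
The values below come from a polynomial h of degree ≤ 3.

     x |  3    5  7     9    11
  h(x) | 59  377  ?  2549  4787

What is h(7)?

On equispaced nodes a degree-3 polynomial has vanishing fourth forward difference, so
  h(3) - 4·h(5) + 6·h(7) - 4·h(9) + h(11) = 0.
Substituting the known values and solving for h(7):
  6·h(7) = 6858
  h(7) = 1143.

1143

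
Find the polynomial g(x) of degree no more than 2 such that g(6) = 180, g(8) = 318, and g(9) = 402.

g(x) = 5x^2 - x + 6

Write g(x) = ax^2 + bx + c. Substituting each data point gives a linear system:
  36a + 6b + c = 180
  64a + 8b + c = 318
  81a + 9b + c = 402
Solving the system yields a = 5, b = -1, c = 6.
So g(x) = 5x² - x + 6.
Check: g(8) = 318. ✓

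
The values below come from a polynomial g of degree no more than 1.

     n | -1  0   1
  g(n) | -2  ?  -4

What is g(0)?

The 2 known points determine the degree-1 polynomial uniquely.
Write g(n) = an + b. Substituting each data point gives a linear system:
  -a + b = -2
  a + b = -4
Solving the system yields a = -1, b = -3.
So g(n) = -n - 3.
Then g(0) = -3.

-3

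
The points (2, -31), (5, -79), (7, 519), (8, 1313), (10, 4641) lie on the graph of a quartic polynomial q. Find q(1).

-3

Write q(t) = at^4 + bt^3 + ct^2 + dt + e. Substituting each data point gives a linear system:
  16a + 8b + 4c + 2d + e = -31
  625a + 125b + 25c + 5d + e = -79
  2401a + 343b + 49c + 7d + e = 519
  4096a + 512b + 64c + 8d + e = 1313
  10000a + 1000b + 100c + 10d + e = 4641
Solving the system yields a = 1, b = -5, c = -4, d = 4, e = 1.
So q(t) = t^4 - 5t^3 - 4t^2 + 4t + 1.
Then q(1) = -3.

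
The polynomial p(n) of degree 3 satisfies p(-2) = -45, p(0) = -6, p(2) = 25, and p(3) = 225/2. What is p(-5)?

-1287/2

Using the Lagrange interpolation formula with nodes -2, 0, 2, 3:
  L_0(n) = n(n - 2)(n - 3) / -40
  L_1(n) = (n + 2)(n - 2)(n - 3) / 12
  L_2(n) = (n + 2)n(n - 3) / -8
  L_3(n) = (n + 2)n(n - 2) / 15
Then p(n) = -45·L_0(n) - 6·L_1(n) + 25·L_2(n) + 225/2·L_3(n).
Expanding and collecting terms gives p(n) = 5n^3 - n^2 - (5/2)n - 6.
Evaluating at n = -5: p(-5) = -1287/2.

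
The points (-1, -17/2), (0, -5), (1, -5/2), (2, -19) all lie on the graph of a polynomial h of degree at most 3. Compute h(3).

Forward differences of the values at x = -1, 0, 1, 2:
  h  : -17/2  -5  -5/2  -19
  Δ  : 7/2  5/2  -33/2
  Δ^2: -1  -19
  Δ^3: -18
The third differences are constant, confirming degree 3.
Interpolating (Newton forward form) and evaluating at x = 3 gives h(3) = -145/2.

-145/2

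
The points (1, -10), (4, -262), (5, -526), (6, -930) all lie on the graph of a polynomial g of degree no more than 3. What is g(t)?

Write g(t) = at^3 + bt^2 + ct + d. Substituting each data point gives a linear system:
  a + b + c + d = -10
  64a + 16b + 4c + d = -262
  125a + 25b + 5c + d = -526
  216a + 36b + 6c + d = -930
Solving the system yields a = -5, b = 5, c = -4, d = -6.
So g(t) = -5t^3 + 5t^2 - 4t - 6.
Check: g(1) = -10. ✓

g(t) = -5t^3 + 5t^2 - 4t - 6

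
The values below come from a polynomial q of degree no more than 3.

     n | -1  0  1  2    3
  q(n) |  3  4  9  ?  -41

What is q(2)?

0

The 4 known points determine the degree-3 polynomial uniquely.
Write q(n) = an^3 + bn^2 + cn + d. Substituting each data point gives a linear system:
  -a + b - c + d = 3
  d = 4
  a + b + c + d = 9
  27a + 9b + 3c + d = -41
Solving the system yields a = -3, b = 2, c = 6, d = 4.
So q(n) = -3n³ + 2n² + 6n + 4.
Then q(2) = 0.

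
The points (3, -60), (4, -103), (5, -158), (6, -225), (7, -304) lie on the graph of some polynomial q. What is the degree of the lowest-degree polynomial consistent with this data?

2

Forward differences of the values at n = 3, 4, 5, 6, 7:
  q  : -60  -103  -158  -225  -304
  Δ  : -43  -55  -67  -79
  Δ^2: -12  -12  -12
  Δ^3: 0  0
  Δ^4: 0
The second differences are constant (-12) and nonzero, while all higher differences vanish, so the minimal degree is 2.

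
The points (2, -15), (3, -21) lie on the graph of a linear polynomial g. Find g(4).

-27

Using the Lagrange interpolation formula with nodes 2, 3:
  L_0(x) = (x - 3) / -1
  L_1(x) = (x - 2) / 1
Then g(x) = -15·L_0(x) - 21·L_1(x).
Expanding and collecting terms gives g(x) = -6x - 3.
Evaluating at x = 4: g(4) = -27.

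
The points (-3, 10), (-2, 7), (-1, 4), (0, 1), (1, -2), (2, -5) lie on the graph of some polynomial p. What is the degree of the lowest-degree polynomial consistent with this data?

Forward differences of the values at n = -3, -2, -1, 0, 1, 2:
  p  : 10  7  4  1  -2  -5
  Δ  : -3  -3  -3  -3  -3
  Δ^2: 0  0  0  0
  Δ^3: 0  0  0
  Δ^4: 0  0
  Δ^5: 0
The first differences are constant (-3) and nonzero, while all higher differences vanish, so the minimal degree is 1.

1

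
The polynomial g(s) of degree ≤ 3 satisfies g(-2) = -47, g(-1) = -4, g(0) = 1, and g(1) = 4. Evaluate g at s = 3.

Write g(s) = as^3 + bs^2 + cs + d. Substituting each data point gives a linear system:
  -8a + 4b - 2c + d = -47
  -a + b - c + d = -4
  d = 1
  a + b + c + d = 4
Solving the system yields a = 6, b = -1, c = -2, d = 1.
So g(s) = 6s^3 - s^2 - 2s + 1.
Then g(3) = 148.

148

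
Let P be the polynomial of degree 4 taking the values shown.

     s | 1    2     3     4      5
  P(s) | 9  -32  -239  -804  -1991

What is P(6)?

Write P(s) = as^4 + bs^3 + cs^2 + ds + e. Substituting each data point gives a linear system:
  a + b + c + d + e = 9
  16a + 8b + 4c + 2d + e = -32
  81a + 27b + 9c + 3d + e = -239
  256a + 64b + 16c + 4d + e = -804
  625a + 125b + 25c + 5d + e = -1991
Solving the system yields a = -3, b = -2, c = 4, d = 6, e = 4.
So P(s) = -3s^4 - 2s^3 + 4s^2 + 6s + 4.
Then P(6) = -4136.

-4136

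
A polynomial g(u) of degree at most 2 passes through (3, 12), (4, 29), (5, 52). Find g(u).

g(u) = 3u^2 - 4u - 3

Write g(u) = au^2 + bu + c. Substituting each data point gives a linear system:
  9a + 3b + c = 12
  16a + 4b + c = 29
  25a + 5b + c = 52
Solving the system yields a = 3, b = -4, c = -3.
So g(u) = 3u^2 - 4u - 3.
Check: g(5) = 52. ✓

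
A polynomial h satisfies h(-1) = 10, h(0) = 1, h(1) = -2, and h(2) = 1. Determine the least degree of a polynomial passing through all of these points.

2

Forward differences of the values at s = -1, 0, 1, 2:
  h  : 10  1  -2  1
  Δ  : -9  -3  3
  Δ^2: 6  6
  Δ^3: 0
The second differences are constant (6) and nonzero, while all higher differences vanish, so the minimal degree is 2.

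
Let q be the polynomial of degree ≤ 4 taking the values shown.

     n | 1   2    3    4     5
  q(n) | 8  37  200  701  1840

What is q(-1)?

16

Forward differences of the values at n = 1, 2, 3, 4, 5:
  q  : 8  37  200  701  1840
  Δ  : 29  163  501  1139
  Δ^2: 134  338  638
  Δ^3: 204  300
  Δ^4: 96
The fourth differences are constant, confirming degree 4.
Interpolating (Newton forward form) and evaluating at n = -1 gives q(-1) = 16.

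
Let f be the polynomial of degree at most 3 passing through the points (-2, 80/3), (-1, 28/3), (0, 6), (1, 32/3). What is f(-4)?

382/3

Using the Lagrange interpolation formula with nodes -2, -1, 0, 1:
  L_0(n) = (n + 1)n(n - 1) / -6
  L_1(n) = (n + 2)n(n - 1) / 2
  L_2(n) = (n + 2)(n + 1)(n - 1) / -2
  L_3(n) = (n + 2)(n + 1)n / 6
Then f(n) = 80/3·L_0(n) + 28/3·L_1(n) + 6·L_2(n) + 32/3·L_3(n).
Expanding and collecting terms gives f(n) = -n³ + 4n² + (5/3)n + 6.
Evaluating at n = -4: f(-4) = 382/3.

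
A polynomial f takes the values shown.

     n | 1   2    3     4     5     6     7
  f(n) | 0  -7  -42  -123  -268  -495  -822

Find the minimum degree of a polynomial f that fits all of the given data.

3

Forward differences of the values at n = 1, 2, 3, 4, 5, 6, 7:
  f  : 0  -7  -42  -123  -268  -495  -822
  Δ  : -7  -35  -81  -145  -227  -327
  Δ^2: -28  -46  -64  -82  -100
  Δ^3: -18  -18  -18  -18
  Δ^4: 0  0  0
  Δ^5: 0  0
  Δ^6: 0
The third differences are constant (-18) and nonzero, while all higher differences vanish, so the minimal degree is 3.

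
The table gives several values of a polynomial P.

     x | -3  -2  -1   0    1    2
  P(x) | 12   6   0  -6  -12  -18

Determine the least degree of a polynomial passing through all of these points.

1

Forward differences of the values at x = -3, -2, -1, 0, 1, 2:
  P  : 12  6  0  -6  -12  -18
  Δ  : -6  -6  -6  -6  -6
  Δ^2: 0  0  0  0
  Δ^3: 0  0  0
  Δ^4: 0  0
  Δ^5: 0
The first differences are constant (-6) and nonzero, while all higher differences vanish, so the minimal degree is 1.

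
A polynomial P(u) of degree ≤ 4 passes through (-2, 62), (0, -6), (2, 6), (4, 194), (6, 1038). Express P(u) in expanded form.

P(u) = u^4 - 2u^3 + 6u^2 - 6u - 6

Write P(u) = au^4 + bu^3 + cu^2 + du + e. Substituting each data point gives a linear system:
  16a - 8b + 4c - 2d + e = 62
  e = -6
  16a + 8b + 4c + 2d + e = 6
  256a + 64b + 16c + 4d + e = 194
  1296a + 216b + 36c + 6d + e = 1038
Solving the system yields a = 1, b = -2, c = 6, d = -6, e = -6.
So P(u) = u^4 - 2u^3 + 6u^2 - 6u - 6.
Check: P(-2) = 62. ✓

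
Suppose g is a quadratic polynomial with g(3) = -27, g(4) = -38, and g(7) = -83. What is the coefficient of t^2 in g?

-1

Write g(t) = at^2 + bt + c. Substituting each data point gives a linear system:
  9a + 3b + c = -27
  16a + 4b + c = -38
  49a + 7b + c = -83
Solving the system yields a = -1, b = -4, c = -6.
So g(t) = -t^2 - 4t - 6.
The leading coefficient is -1.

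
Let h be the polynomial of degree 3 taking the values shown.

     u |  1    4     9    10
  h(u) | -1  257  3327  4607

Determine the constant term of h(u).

-3

Write h(u) = au^3 + bu^2 + cu + d. Substituting each data point gives a linear system:
  a + b + c + d = -1
  64a + 16b + 4c + d = 257
  729a + 81b + 9c + d = 3327
  1000a + 100b + 10c + d = 4607
Solving the system yields a = 5, b = -4, c = 1, d = -3.
So h(u) = 5u^3 - 4u^2 + u - 3.
The constant term is -3.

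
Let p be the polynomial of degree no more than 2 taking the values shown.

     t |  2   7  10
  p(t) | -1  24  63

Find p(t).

p(t) = t^2 - 4t + 3

Using the Lagrange interpolation formula with nodes 2, 7, 10:
  L_0(t) = (t - 7)(t - 10) / 40
  L_1(t) = (t - 2)(t - 10) / -15
  L_2(t) = (t - 2)(t - 7) / 24
Then p(t) = -1·L_0(t) + 24·L_1(t) + 63·L_2(t).
Expanding and collecting terms gives p(t) = t^2 - 4t + 3.
Check: p(10) = 63. ✓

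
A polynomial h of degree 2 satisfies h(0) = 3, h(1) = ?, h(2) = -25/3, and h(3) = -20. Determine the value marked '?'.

On equispaced nodes a degree-2 polynomial has vanishing third forward difference, so
  - h(0) + 3·h(1) - 3·h(2) + h(3) = 0.
Substituting the known values and solving for h(1):
  3·h(1) = -2
  h(1) = -2/3.

-2/3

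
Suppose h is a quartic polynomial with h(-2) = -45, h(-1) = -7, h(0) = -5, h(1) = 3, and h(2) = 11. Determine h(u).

h(u) = -2u^4 + 3u^3 + 5u^2 + 2u - 5

Write h(u) = au^4 + bu^3 + cu^2 + du + e. Substituting each data point gives a linear system:
  16a - 8b + 4c - 2d + e = -45
  a - b + c - d + e = -7
  e = -5
  a + b + c + d + e = 3
  16a + 8b + 4c + 2d + e = 11
Solving the system yields a = -2, b = 3, c = 5, d = 2, e = -5.
So h(u) = -2u⁴ + 3u³ + 5u² + 2u - 5.
Check: h(-2) = -45. ✓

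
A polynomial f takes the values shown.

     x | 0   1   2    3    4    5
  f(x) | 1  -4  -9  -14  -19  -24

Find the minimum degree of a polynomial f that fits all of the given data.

1

Forward differences of the values at x = 0, 1, 2, 3, 4, 5:
  f  : 1  -4  -9  -14  -19  -24
  Δ  : -5  -5  -5  -5  -5
  Δ^2: 0  0  0  0
  Δ^3: 0  0  0
  Δ^4: 0  0
  Δ^5: 0
The first differences are constant (-5) and nonzero, while all higher differences vanish, so the minimal degree is 1.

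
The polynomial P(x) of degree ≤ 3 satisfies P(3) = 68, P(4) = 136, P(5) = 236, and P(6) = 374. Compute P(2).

Write P(x) = ax^3 + bx^2 + cx + d. Substituting each data point gives a linear system:
  27a + 9b + 3c + d = 68
  64a + 16b + 4c + d = 136
  125a + 25b + 5c + d = 236
  216a + 36b + 6c + d = 374
Solving the system yields a = 1, b = 4, c = 3, d = -4.
So P(x) = x^3 + 4x^2 + 3x - 4.
Then P(2) = 26.

26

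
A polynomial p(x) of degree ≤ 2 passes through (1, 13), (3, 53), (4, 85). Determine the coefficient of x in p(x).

Write p(x) = ax^2 + bx + c. Substituting each data point gives a linear system:
  a + b + c = 13
  9a + 3b + c = 53
  16a + 4b + c = 85
Solving the system yields a = 4, b = 4, c = 5.
So p(x) = 4x^2 + 4x + 5.
The coefficient of x is 4.

4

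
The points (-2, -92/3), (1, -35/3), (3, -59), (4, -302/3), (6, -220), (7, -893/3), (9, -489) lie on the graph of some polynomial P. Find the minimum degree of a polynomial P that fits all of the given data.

Divided differences on the nodes -2, 1, 3, 4, 6, 7, 9:
  order 0: -92/3  -35/3  -59  -302/3  -220  -893/3  -489
  order 1: 19/3  -71/3  -125/3  -179/3  -233/3  -287/3
  order 2: -6  -6  -6  -6  -6
  order 3: 0  0  0  0
  order 4: 0  0  0
  order 5: 0  0
  order 6: 0
The order-2 divided differences are all -6 (nonzero) and every higher order vanishes, so the data lies on a polynomial of degree exactly 2.

2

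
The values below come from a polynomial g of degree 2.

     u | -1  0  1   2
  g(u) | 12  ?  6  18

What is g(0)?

The 3 known points determine the degree-2 polynomial uniquely.
Write g(u) = au^2 + bu + c. Substituting each data point gives a linear system:
  a - b + c = 12
  a + b + c = 6
  4a + 2b + c = 18
Solving the system yields a = 5, b = -3, c = 4.
So g(u) = 5u^2 - 3u + 4.
Then g(0) = 4.

4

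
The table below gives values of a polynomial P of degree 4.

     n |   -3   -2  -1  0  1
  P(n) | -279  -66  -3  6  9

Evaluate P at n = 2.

6

Forward differences of the values at n = -3, -2, -1, 0, 1:
  P  : -279  -66  -3  6  9
  Δ  : 213  63  9  3
  Δ^2: -150  -54  -6
  Δ^3: 96  48
  Δ^4: -48
The fourth differences are constant, confirming degree 4.
Interpolating (Newton forward form) and evaluating at n = 2 gives P(2) = 6.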